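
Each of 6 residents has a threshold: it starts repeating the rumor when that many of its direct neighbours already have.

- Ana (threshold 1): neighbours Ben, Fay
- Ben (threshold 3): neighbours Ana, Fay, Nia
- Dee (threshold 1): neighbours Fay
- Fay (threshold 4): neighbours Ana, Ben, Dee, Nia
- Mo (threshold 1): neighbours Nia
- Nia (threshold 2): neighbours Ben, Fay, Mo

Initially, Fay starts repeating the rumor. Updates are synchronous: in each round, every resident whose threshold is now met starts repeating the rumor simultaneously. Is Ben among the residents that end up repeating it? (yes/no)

Round 1 — Fay starts repeating the rumor (initial).
Round 2 — checking thresholds:
  Ana: 1 of 2 neighbours ≥ 1, starts repeating the rumor.
  Ben: 1 of 3 neighbours < 3, holds.
  Dee: 1 of 1 neighbours ≥ 1, starts repeating the rumor.
  Nia: 1 of 3 neighbours < 2, holds.
Round 3 — no new spreads; cascade stops.

no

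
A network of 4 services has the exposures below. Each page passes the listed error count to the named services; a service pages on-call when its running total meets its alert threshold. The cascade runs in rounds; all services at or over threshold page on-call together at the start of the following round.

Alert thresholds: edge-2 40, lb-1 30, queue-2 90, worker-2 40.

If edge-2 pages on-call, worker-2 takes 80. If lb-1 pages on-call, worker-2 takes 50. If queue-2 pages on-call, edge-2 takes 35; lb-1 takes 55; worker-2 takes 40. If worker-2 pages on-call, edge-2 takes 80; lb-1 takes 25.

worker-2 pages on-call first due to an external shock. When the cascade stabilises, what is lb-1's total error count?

25

Round 1 — worker-2 pages on-call (initial).
  edge-2: +80 → 80 ≥ 40
  lb-1: +25 → 25 < 30
Round 2 — edge-2 pages on-call.
No further pages.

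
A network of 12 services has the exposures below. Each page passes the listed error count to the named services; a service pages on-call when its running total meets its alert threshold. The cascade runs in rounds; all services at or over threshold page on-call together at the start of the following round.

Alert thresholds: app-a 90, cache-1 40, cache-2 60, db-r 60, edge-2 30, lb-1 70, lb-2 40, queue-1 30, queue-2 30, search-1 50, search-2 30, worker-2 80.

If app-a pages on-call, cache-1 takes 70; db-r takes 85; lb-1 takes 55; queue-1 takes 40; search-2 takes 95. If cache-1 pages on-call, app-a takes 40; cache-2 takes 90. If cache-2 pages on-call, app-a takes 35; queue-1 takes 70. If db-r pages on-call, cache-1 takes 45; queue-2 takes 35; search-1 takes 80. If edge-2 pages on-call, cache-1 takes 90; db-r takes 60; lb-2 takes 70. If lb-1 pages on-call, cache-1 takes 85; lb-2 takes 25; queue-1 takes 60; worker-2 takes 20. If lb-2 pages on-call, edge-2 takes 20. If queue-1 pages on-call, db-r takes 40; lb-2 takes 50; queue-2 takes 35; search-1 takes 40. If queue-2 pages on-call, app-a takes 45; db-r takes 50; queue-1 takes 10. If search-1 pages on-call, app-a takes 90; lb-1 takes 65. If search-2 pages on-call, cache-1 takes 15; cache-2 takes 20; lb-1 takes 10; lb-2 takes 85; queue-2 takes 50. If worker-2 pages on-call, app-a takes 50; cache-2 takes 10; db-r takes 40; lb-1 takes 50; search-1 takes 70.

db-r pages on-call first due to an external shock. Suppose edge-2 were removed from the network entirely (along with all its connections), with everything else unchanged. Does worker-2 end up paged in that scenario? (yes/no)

no

With edge-2 removed:
Round 1 — db-r pages on-call (initial).
  cache-1: +45 → 45 ≥ 40
  queue-2: +35 → 35 ≥ 30
  search-1: +80 → 80 ≥ 50
Round 2 — cache-1, queue-2, search-1 page on-call.
  app-a: +40+45+90 → 175 ≥ 90
  cache-2: +90 → 90 ≥ 60
  lb-1: +65 → 65 < 70
  queue-1: +10 → 10 < 30
Round 3 — app-a, cache-2 page on-call.
  lb-1: +55 → 120 ≥ 70
  queue-1: +40+70 → 120 ≥ 30
  search-2: +95 → 95 ≥ 30
Round 4 — lb-1, queue-1, search-2 page on-call.
  lb-2: +25+50+85 → 160 ≥ 40
  worker-2: +20 → 20 < 80
Round 5 — lb-2 pages on-call.
No further pages.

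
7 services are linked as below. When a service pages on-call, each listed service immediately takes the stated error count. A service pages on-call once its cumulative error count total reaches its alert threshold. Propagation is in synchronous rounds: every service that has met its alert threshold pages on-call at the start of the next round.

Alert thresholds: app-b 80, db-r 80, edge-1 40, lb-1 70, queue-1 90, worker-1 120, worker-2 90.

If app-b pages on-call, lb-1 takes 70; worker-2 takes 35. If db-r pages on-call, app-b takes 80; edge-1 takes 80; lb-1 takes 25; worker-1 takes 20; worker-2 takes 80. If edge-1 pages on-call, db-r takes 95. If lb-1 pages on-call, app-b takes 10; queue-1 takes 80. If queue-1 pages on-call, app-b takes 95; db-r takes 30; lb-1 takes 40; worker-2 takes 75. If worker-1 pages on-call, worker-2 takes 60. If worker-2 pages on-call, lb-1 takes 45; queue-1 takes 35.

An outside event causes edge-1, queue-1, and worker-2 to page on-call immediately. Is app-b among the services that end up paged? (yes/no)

Round 1 — edge-1, queue-1, worker-2 page on-call (initial).
  app-b: +95 → 95 ≥ 80
  db-r: +95+30 → 125 ≥ 80
  lb-1: +40+45 → 85 ≥ 70
Round 2 — app-b, db-r, lb-1 page on-call.
  worker-1: +20 → 20 < 120
No further pages.

yes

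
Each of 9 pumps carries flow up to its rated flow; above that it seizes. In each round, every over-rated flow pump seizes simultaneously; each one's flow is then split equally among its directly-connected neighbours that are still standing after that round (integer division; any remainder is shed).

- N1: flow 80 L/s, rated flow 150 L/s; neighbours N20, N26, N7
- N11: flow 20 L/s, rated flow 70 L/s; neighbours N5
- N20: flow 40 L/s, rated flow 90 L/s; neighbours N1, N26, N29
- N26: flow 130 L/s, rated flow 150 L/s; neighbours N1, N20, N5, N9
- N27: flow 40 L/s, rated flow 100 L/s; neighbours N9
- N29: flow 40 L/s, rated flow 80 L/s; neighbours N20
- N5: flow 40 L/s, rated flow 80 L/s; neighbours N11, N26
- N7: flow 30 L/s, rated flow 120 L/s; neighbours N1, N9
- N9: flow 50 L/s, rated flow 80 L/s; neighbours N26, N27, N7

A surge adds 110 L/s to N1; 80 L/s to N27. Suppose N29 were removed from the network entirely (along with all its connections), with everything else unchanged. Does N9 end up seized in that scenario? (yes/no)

With N29 removed:
Round 1 — N1 at 190 > 150; N27 at 120 > 100. N1, N27 seize.
  N1 sheds 190 L/s to N20, N26, N7: 63 each (1 lost).
    N20: 40+63 = 103 > 90
    N26: 130+63 = 193 > 150
    N7: 30+63 = 93 ≤ 120
  N27 sheds 120 L/s to N9: 120 each.
    N9: 50+120 = 170 > 80
Round 2 — N20, N26, N9 seize.
  N20 sheds 103 L/s: no online neighbours, lost.
  N26 sheds 193 L/s to N5: 193 each.
    N5: 40+193 = 233 > 80
  N9 sheds 170 L/s to N7: 170 each.
    N7: 93+170 = 263 > 120
Round 3 — N5, N7 seize.
  N5 sheds 233 L/s to N11: 233 each.
    N11: 20+233 = 253 > 70
  N7 sheds 263 L/s: no online neighbours, lost.
Round 4 — N11 seizes.
  N11 sheds 253 L/s: no online neighbours, lost.
No further seizures.

yes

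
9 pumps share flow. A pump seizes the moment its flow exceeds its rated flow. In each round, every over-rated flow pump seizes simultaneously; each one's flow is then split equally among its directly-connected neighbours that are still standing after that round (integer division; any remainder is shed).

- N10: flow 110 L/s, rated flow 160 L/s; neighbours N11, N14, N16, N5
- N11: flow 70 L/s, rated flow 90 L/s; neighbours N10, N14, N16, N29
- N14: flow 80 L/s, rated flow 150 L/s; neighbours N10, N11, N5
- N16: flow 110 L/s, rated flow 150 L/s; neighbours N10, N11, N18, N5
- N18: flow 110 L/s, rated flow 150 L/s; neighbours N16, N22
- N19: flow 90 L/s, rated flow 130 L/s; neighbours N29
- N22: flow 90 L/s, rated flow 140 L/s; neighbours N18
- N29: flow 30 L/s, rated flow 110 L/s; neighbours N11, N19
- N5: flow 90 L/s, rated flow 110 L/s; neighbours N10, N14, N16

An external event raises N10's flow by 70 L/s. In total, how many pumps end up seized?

7

Round 1 — N10 at 180 > 160. N10 seizes.
  N10 sheds 180 L/s to N11, N14, N16, N5: 45 each.
    N11: 70+45 = 115 > 90
    N14: 80+45 = 125 ≤ 150
    N16: 110+45 = 155 > 150
    N5: 90+45 = 135 > 110
Round 2 — N11, N16, N5 seize.
  N11 sheds 115 L/s to N14, N29: 57 each (1 lost).
    N14: 125+57 = 182 > 150
    N29: 30+57 = 87 ≤ 110
  N16 sheds 155 L/s to N18: 155 each.
    N18: 110+155 = 265 > 150
  N5 sheds 135 L/s to N14: 135 each.
    N14: 182+135 = 317 > 150
Round 3 — N14, N18 seize.
  N14 sheds 317 L/s: no online neighbours, lost.
  N18 sheds 265 L/s to N22: 265 each.
    N22: 90+265 = 355 > 140
Round 4 — N22 seizes.
  N22 sheds 355 L/s: no online neighbours, lost.
No further seizures.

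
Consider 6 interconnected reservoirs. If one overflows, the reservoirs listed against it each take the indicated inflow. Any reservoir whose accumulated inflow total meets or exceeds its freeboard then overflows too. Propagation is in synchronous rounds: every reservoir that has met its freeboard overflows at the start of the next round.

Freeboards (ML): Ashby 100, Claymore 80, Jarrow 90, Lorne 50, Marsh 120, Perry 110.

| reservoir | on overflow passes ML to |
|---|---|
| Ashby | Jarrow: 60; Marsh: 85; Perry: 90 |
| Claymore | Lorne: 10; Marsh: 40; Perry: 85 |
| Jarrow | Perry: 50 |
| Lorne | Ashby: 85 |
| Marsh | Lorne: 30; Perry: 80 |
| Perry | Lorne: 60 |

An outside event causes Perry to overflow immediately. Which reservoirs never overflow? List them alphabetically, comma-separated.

Round 1 — Perry overflows (initial).
  Lorne: +60 → 60 ≥ 50
Round 2 — Lorne overflows.
  Ashby: +85 → 85 < 100
No further overflows.

Ashby, Claymore, Jarrow, Marsh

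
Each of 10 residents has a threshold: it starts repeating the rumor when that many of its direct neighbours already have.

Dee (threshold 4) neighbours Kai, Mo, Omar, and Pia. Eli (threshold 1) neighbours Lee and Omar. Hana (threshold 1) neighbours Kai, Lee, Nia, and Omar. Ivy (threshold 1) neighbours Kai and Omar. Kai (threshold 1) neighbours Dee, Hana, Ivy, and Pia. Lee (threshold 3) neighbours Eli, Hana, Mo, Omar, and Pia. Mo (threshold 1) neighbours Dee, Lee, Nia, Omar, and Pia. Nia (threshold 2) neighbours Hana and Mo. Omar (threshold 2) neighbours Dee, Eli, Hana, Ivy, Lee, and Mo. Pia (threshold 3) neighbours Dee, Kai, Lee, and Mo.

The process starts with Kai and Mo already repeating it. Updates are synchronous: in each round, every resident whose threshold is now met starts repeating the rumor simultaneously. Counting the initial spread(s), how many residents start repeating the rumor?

10

Round 1 — Kai, Mo start repeating the rumor (initial).
Round 2 — checking thresholds:
  Dee: 2 of 4 neighbours < 4, not yet.
  Hana: 1 of 4 neighbours ≥ 1, starts repeating the rumor.
  Ivy: 1 of 2 neighbours ≥ 1, starts repeating the rumor.
  Lee: 1 of 5 neighbours < 3, not yet.
  Nia: 1 of 2 neighbours < 2, not yet.
  Omar: 1 of 6 neighbours < 2, not yet.
  Pia: 2 of 4 neighbours < 3, not yet.
Round 3 — checking thresholds:
  Dee: 2 of 4 neighbours < 4, not yet.
  Lee: 2 of 5 neighbours < 3, not yet.
  Nia: 2 of 2 neighbours ≥ 2, starts repeating the rumor.
  Omar: 3 of 6 neighbours ≥ 2, starts repeating the rumor.
  Pia: 2 of 4 neighbours < 3, not yet.
Round 4 — checking thresholds:
  Dee: 3 of 4 neighbours < 4, not yet.
  Eli: 1 of 2 neighbours ≥ 1, starts repeating the rumor.
  Lee: 3 of 5 neighbours ≥ 3, starts repeating the rumor.
  Pia: 2 of 4 neighbours < 3, not yet.
Round 5 — checking thresholds:
  Dee: 3 of 4 neighbours < 4, not yet.
  Pia: 3 of 4 neighbours ≥ 3, starts repeating the rumor.
Round 6 — checking thresholds:
  Dee: 4 of 4 neighbours ≥ 4, starts repeating the rumor.
Round 7 — no new spreads; cascade stops.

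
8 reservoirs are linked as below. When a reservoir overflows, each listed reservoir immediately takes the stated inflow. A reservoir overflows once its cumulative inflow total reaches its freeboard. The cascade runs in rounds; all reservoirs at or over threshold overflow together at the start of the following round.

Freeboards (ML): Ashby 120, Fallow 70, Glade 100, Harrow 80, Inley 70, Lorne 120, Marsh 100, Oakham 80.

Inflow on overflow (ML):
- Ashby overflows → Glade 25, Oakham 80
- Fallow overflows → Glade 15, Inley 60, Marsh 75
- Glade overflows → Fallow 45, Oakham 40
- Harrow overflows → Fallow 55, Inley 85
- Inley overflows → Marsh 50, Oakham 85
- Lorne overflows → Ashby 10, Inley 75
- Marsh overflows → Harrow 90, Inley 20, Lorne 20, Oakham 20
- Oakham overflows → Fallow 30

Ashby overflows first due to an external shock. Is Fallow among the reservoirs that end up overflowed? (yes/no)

no

Round 1 — Ashby overflows (initial).
  Glade: +25 → 25 < 100
  Oakham: +80 → 80 ≥ 80
Round 2 — Oakham overflows.
  Fallow: +30 → 30 < 70
No further overflows.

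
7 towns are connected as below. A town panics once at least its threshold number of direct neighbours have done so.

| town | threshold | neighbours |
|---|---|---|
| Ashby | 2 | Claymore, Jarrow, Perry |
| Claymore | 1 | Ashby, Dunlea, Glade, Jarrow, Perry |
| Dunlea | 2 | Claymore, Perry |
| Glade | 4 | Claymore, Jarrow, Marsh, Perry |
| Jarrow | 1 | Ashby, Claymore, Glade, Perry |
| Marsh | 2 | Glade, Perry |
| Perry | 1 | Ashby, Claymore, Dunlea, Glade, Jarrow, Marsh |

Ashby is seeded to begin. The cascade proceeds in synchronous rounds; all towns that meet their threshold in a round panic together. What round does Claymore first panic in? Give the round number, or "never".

2

Round 1 — Ashby panics (initial).
Round 2 — checking thresholds:
  Claymore: 1 of 5 neighbours ≥ 1, panics.
  Jarrow: 1 of 4 neighbours ≥ 1, panics.
  Perry: 1 of 6 neighbours ≥ 1, panics.
Round 3 — checking thresholds:
  Dunlea: 2 of 2 neighbours ≥ 2, panics.
  Glade: 3 of 4 neighbours < 4, holds.
  Marsh: 1 of 2 neighbours < 2, holds.
Round 4 — no new panics; cascade stops.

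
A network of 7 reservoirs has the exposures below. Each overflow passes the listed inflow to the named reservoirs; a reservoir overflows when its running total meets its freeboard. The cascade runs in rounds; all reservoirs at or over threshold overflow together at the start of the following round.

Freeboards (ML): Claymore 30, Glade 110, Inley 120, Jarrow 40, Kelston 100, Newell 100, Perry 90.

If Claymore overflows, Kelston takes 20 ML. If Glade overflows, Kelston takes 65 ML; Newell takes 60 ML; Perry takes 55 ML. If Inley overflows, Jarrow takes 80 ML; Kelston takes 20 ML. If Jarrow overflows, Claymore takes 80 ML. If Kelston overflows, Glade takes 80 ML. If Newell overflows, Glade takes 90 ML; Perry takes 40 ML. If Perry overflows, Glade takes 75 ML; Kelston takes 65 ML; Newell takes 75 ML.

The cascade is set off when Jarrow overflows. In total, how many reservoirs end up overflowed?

Round 1 — Jarrow overflows (initial).
  Claymore: +80 → 80 ≥ 30
Round 2 — Claymore overflows.
  Kelston: +20 → 20 < 100
No further overflows.

2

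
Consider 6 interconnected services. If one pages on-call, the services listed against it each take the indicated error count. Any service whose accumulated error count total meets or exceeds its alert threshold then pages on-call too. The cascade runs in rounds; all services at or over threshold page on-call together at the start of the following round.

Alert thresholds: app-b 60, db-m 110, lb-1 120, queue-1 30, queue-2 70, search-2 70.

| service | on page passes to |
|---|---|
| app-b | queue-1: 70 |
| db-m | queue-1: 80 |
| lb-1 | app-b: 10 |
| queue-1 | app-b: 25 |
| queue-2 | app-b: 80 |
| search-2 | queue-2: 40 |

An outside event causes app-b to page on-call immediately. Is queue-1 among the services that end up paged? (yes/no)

Round 1 — app-b pages on-call (initial).
  queue-1: +70 → 70 ≥ 30
Round 2 — queue-1 pages on-call.
No further pages.

yes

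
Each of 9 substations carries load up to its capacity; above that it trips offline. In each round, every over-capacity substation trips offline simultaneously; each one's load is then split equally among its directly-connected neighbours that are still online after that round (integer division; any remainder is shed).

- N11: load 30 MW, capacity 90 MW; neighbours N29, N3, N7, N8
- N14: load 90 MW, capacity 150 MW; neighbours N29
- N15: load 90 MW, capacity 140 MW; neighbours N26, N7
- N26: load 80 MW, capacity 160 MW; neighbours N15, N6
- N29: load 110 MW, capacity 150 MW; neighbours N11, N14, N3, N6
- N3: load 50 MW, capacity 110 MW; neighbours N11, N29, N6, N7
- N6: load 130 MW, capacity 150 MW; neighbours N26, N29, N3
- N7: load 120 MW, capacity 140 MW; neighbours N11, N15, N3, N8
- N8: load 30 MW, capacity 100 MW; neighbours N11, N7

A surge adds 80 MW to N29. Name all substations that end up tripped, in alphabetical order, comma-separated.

N11, N15, N26, N29, N3, N6, N7, N8

Round 1 — N29 at 190 > 150. N29 trips offline.
  N29 sheds 190 MW to N11, N14, N3, N6: 47 each (2 lost).
    N11: 30+47 = 77 ≤ 90
    N14: 90+47 = 137 ≤ 150
    N3: 50+47 = 97 ≤ 110
    N6: 130+47 = 177 > 150
Round 2 — N6 trips offline.
  N6 sheds 177 MW to N26, N3: 88 each (1 lost).
    N26: 80+88 = 168 > 160
    N3: 97+88 = 185 > 110
Round 3 — N26, N3 trip offline.
  N26 sheds 168 MW to N15: 168 each.
    N15: 90+168 = 258 > 140
  N3 sheds 185 MW to N11, N7: 92 each (1 lost).
    N11: 77+92 = 169 > 90
    N7: 120+92 = 212 > 140
Round 4 — N11, N15, N7 trip offline.
  N11 sheds 169 MW to N8: 169 each.
    N8: 30+169 = 199 > 100
  N15 sheds 258 MW: no online neighbours, lost.
  N7 sheds 212 MW to N8: 212 each.
    N8: 199+212 = 411 > 100
Round 5 — N8 trips offline.
  N8 sheds 411 MW: no online neighbours, lost.
No further trips.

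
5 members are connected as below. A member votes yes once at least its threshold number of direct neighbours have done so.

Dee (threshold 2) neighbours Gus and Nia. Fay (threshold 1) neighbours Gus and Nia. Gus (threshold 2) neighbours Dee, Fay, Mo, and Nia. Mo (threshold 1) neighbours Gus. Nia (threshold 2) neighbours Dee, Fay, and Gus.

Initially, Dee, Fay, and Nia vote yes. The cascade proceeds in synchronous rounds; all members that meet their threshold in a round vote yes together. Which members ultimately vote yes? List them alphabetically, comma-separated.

Round 1 — Dee, Fay, Nia vote yes (initial).
Round 2 — checking thresholds:
  Gus: 3 of 4 neighbours ≥ 2, votes yes.
Round 3 — checking thresholds:
  Mo: 1 of 1 neighbours ≥ 1, votes yes.
Round 4 — no new yes votes; cascade stops.

Dee, Fay, Gus, Mo, Nia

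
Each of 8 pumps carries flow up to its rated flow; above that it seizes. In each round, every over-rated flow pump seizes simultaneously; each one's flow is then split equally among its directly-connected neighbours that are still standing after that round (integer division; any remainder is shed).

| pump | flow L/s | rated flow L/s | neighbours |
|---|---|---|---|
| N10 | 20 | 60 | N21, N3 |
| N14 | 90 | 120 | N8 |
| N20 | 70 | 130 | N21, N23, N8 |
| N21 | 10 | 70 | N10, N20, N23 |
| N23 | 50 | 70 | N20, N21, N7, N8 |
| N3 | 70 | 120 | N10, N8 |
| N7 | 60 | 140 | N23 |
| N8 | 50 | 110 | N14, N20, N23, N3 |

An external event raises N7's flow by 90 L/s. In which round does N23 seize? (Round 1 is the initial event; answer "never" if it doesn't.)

2

Round 1 — N7 at 150 > 140. N7 seizes.
  N7 sheds 150 L/s to N23: 150 each.
    N23: 50+150 = 200 > 70
Round 2 — N23 seizes.
  N23 sheds 200 L/s to N20, N21, N8: 66 each (2 lost).
    N20: 70+66 = 136 > 130
    N21: 10+66 = 76 > 70
    N8: 50+66 = 116 > 110
Round 3 — N20, N21, N8 seize.
  N20 sheds 136 L/s: no online neighbours, lost.
  N21 sheds 76 L/s to N10: 76 each.
    N10: 20+76 = 96 > 60
  N8 sheds 116 L/s to N14, N3: 58 each.
    N14: 90+58 = 148 > 120
    N3: 70+58 = 128 > 120
Round 4 — N10, N14, N3 seize.
  N10 sheds 96 L/s: no online neighbours, lost.
  N14 sheds 148 L/s: no online neighbours, lost.
  N3 sheds 128 L/s: no online neighbours, lost.
No further seizures.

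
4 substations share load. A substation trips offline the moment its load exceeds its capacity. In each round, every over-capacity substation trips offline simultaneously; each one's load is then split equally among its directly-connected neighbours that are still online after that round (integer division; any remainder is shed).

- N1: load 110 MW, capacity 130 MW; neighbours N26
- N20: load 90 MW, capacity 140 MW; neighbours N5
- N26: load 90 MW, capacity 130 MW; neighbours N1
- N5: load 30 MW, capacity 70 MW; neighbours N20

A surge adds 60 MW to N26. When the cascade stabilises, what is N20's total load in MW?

90

Round 1 — N26 at 150 > 130. N26 trips offline.
  N26 sheds 150 MW to N1: 150 each.
    N1: 110+150 = 260 > 130
Round 2 — N1 trips offline.
  N1 sheds 260 MW: no online neighbours, lost.
No further trips.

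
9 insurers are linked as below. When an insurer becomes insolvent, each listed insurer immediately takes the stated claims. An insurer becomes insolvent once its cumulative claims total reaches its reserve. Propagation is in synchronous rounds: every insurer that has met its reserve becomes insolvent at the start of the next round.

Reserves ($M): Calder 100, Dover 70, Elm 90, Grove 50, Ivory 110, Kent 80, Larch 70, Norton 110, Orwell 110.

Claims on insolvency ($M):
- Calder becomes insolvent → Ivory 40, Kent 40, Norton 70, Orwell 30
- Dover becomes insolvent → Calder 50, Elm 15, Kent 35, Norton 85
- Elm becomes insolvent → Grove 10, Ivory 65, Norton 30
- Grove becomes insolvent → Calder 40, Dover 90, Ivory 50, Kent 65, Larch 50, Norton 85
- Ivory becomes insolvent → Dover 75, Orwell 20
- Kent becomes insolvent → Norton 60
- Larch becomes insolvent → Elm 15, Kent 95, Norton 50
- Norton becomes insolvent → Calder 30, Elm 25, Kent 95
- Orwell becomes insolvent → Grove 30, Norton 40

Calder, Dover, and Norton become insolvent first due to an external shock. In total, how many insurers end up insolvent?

4

Round 1 — Calder, Dover, Norton become insolvent (initial).
  Elm: +15+25 → 40 < 90
  Ivory: +40 → 40 < 110
  Kent: +40+35+95 → 170 ≥ 80
  Orwell: +30 → 30 < 110
Round 2 — Kent becomes insolvent.
No further insolvencies.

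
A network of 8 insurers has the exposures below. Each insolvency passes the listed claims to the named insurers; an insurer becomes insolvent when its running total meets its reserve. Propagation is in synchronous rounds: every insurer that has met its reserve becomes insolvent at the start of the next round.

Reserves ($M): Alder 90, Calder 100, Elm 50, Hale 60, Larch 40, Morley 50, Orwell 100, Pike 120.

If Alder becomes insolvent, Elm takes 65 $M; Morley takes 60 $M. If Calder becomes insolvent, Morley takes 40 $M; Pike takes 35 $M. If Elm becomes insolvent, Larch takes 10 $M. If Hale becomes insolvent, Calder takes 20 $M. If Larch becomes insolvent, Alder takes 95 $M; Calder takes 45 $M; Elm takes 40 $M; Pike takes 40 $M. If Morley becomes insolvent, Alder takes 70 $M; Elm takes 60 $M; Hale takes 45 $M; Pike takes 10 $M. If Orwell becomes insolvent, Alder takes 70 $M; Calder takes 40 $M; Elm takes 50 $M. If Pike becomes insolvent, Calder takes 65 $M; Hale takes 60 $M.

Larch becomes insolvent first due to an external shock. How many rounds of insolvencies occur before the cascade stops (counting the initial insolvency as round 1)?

3

Round 1 — Larch becomes insolvent (initial).
  Alder: +95 → 95 ≥ 90
  Calder: +45 → 45 < 100
  Elm: +40 → 40 < 50
  Pike: +40 → 40 < 120
Round 2 — Alder becomes insolvent.
  Elm: +65 → 105 ≥ 50
  Morley: +60 → 60 ≥ 50
Round 3 — Elm, Morley become insolvent.
  Hale: +45 → 45 < 60
  Pike: +10 → 50 < 120
No further insolvencies.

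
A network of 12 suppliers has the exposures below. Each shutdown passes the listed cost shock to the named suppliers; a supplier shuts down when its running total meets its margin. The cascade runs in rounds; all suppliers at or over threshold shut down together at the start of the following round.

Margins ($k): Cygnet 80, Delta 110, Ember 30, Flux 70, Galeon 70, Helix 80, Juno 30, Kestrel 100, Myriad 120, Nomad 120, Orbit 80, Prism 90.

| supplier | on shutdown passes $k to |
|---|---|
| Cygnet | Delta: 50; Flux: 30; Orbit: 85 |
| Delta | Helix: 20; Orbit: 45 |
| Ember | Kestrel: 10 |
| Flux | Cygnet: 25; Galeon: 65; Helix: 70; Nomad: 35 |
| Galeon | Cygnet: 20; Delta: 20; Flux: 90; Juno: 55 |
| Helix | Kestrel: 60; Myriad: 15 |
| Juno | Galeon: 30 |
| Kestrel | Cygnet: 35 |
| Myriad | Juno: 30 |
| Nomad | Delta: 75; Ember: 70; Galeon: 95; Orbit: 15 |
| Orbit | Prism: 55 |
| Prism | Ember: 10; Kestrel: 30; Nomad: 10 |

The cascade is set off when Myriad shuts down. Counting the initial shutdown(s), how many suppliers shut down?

Round 1 — Myriad shuts down (initial).
  Juno: +30 → 30 ≥ 30
Round 2 — Juno shuts down.
  Galeon: +30 → 30 < 70
No further shutdowns.

2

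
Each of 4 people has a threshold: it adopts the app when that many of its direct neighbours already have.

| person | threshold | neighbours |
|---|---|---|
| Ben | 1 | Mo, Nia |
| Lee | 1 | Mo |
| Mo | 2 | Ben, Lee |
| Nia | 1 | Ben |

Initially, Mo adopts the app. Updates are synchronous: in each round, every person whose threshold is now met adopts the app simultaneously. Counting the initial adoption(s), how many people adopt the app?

4

Round 1 — Mo adopts the app (initial).
Round 2 — checking thresholds:
  Ben: 1 of 2 neighbours ≥ 1, adopts the app.
  Lee: 1 of 1 neighbours ≥ 1, adopts the app.
Round 3 — checking thresholds:
  Nia: 1 of 1 neighbours ≥ 1, adopts the app.
Round 4 — no new adoptions; cascade stops.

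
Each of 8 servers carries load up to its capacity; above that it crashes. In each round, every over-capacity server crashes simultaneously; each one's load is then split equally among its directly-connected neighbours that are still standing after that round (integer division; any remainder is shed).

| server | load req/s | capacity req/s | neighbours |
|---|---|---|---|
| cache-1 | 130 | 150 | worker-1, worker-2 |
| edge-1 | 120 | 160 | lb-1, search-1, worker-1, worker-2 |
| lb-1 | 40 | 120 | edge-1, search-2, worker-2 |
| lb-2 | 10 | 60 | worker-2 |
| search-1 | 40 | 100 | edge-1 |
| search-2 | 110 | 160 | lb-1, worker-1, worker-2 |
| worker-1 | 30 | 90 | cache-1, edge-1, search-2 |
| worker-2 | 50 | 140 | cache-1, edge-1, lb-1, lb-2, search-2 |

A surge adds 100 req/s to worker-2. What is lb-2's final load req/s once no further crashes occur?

Round 1 — worker-2 at 150 > 140. worker-2 crashes.
  worker-2 sheds 150 req/s to cache-1, edge-1, lb-1, lb-2, search-2: 30 each.
    cache-1: 130+30 = 160 > 150
    edge-1: 120+30 = 150 ≤ 160
    lb-1: 40+30 = 70 ≤ 120
    lb-2: 10+30 = 40 ≤ 60
    search-2: 110+30 = 140 ≤ 160
Round 2 — cache-1 crashes.
  cache-1 sheds 160 req/s to worker-1: 160 each.
    worker-1: 30+160 = 190 > 90
Round 3 — worker-1 crashes.
  worker-1 sheds 190 req/s to edge-1, search-2: 95 each.
    edge-1: 150+95 = 245 > 160
    search-2: 140+95 = 235 > 160
Round 4 — edge-1, search-2 crash.
  edge-1 sheds 245 req/s to lb-1, search-1: 122 each (1 lost).
    lb-1: 70+122 = 192 > 120
    search-1: 40+122 = 162 > 100
  search-2 sheds 235 req/s to lb-1: 235 each.
    lb-1: 192+235 = 427 > 120
Round 5 — lb-1, search-1 crash.
  lb-1 sheds 427 req/s: no online neighbours, lost.
  search-1 sheds 162 req/s: no online neighbours, lost.
No further crashes.

40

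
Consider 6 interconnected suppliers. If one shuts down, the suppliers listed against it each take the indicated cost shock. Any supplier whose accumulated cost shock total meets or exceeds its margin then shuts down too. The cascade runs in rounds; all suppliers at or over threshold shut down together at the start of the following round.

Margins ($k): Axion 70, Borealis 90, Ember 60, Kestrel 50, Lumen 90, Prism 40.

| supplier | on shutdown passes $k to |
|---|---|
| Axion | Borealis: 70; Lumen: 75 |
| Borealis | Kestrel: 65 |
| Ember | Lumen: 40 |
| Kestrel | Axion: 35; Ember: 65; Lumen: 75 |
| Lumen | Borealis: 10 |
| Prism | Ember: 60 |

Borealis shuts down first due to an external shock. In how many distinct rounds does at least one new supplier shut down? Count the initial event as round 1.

4

Round 1 — Borealis shuts down (initial).
  Kestrel: +65 → 65 ≥ 50
Round 2 — Kestrel shuts down.
  Axion: +35 → 35 < 70
  Ember: +65 → 65 ≥ 60
  Lumen: +75 → 75 < 90
Round 3 — Ember shuts down.
  Lumen: +40 → 115 ≥ 90
Round 4 — Lumen shuts down.
No further shutdowns.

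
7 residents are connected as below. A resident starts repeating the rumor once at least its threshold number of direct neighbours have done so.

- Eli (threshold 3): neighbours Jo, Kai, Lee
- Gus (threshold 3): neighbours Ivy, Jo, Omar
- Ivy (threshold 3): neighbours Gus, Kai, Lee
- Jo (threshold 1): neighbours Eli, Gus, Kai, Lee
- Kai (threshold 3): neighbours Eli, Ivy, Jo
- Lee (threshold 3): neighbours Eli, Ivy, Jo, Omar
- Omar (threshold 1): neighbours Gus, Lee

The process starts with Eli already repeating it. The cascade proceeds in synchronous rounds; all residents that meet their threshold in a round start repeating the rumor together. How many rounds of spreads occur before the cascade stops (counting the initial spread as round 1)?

Round 1 — Eli starts repeating the rumor (initial).
Round 2 — checking thresholds:
  Jo: 1 of 4 neighbours ≥ 1, starts repeating the rumor.
  Kai: 1 of 3 neighbours < 3, holds.
  Lee: 1 of 4 neighbours < 3, holds.
Round 3 — no new spreads; cascade stops.

2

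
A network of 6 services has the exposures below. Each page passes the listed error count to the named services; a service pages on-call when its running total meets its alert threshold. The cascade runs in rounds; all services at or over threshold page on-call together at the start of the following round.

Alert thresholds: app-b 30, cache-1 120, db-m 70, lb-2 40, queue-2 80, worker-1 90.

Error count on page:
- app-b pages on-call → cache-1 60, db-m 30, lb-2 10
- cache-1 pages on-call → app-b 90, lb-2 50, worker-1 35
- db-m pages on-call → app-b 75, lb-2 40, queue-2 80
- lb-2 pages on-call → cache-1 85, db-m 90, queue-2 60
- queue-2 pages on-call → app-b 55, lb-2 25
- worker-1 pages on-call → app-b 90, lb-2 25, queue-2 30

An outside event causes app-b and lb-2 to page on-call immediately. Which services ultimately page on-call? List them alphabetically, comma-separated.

app-b, cache-1, db-m, lb-2, queue-2

Round 1 — app-b, lb-2 page on-call (initial).
  cache-1: +60+85 → 145 ≥ 120
  db-m: +30+90 → 120 ≥ 70
  queue-2: +60 → 60 < 80
Round 2 — cache-1, db-m page on-call.
  queue-2: +80 → 140 ≥ 80
  worker-1: +35 → 35 < 90
Round 3 — queue-2 pages on-call.
No further pages.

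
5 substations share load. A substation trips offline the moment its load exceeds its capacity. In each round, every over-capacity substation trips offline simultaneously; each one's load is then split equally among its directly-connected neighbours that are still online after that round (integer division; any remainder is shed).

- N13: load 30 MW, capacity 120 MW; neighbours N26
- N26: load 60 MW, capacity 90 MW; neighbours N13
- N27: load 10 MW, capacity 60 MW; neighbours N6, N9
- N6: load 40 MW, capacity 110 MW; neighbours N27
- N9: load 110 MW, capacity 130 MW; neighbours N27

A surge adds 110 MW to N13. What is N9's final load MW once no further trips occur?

110

Round 1 — N13 at 140 > 120. N13 trips offline.
  N13 sheds 140 MW to N26: 140 each.
    N26: 60+140 = 200 > 90
Round 2 — N26 trips offline.
  N26 sheds 200 MW: no online neighbours, lost.
No further trips.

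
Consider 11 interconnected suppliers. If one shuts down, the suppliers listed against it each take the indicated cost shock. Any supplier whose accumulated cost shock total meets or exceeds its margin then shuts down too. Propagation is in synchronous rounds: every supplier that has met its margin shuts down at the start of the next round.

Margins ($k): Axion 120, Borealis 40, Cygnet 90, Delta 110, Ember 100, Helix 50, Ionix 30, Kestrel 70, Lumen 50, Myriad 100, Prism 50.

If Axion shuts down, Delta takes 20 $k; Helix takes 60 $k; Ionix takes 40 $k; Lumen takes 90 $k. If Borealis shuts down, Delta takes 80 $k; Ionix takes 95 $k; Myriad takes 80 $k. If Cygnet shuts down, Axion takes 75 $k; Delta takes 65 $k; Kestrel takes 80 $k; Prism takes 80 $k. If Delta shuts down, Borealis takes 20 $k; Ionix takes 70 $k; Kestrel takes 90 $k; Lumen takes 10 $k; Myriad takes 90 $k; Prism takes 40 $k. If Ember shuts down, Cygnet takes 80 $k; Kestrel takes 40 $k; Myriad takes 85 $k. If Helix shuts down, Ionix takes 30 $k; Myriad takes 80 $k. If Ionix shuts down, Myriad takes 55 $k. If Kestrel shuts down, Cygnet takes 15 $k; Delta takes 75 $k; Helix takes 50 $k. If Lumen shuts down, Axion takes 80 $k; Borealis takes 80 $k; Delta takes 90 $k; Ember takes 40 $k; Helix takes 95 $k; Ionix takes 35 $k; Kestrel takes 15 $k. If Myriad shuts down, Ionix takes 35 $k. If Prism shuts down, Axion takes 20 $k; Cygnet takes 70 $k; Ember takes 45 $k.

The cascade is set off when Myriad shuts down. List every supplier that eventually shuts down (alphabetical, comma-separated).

Ionix, Myriad

Round 1 — Myriad shuts down (initial).
  Ionix: +35 → 35 ≥ 30
Round 2 — Ionix shuts down.
No further shutdowns.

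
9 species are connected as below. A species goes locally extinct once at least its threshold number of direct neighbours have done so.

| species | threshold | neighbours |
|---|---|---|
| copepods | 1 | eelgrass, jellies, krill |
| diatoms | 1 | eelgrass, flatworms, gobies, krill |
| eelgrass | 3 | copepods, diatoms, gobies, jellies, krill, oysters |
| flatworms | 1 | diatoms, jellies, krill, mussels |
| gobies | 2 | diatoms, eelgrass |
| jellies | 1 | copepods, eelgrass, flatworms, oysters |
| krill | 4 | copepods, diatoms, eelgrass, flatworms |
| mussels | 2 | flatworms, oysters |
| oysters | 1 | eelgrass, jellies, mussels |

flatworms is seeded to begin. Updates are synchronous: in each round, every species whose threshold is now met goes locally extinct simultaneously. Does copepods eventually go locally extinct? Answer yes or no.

Round 1 — flatworms goes locally extinct (initial).
Round 2 — checking thresholds:
  diatoms: 1 of 4 neighbours ≥ 1, goes locally extinct.
  jellies: 1 of 4 neighbours ≥ 1, goes locally extinct.
  krill: 1 of 4 neighbours < 4, not yet.
  mussels: 1 of 2 neighbours < 2, not yet.
Round 3 — checking thresholds:
  copepods: 1 of 3 neighbours ≥ 1, goes locally extinct.
  eelgrass: 2 of 6 neighbours < 3, not yet.
  gobies: 1 of 2 neighbours < 2, not yet.
  krill: 2 of 4 neighbours < 4, not yet.
  mussels: 1 of 2 neighbours < 2, not yet.
  oysters: 1 of 3 neighbours ≥ 1, goes locally extinct.
Round 4 — checking thresholds:
  eelgrass: 4 of 6 neighbours ≥ 3, goes locally extinct.
  gobies: 1 of 2 neighbours < 2, not yet.
  krill: 3 of 4 neighbours < 4, not yet.
  mussels: 2 of 2 neighbours ≥ 2, goes locally extinct.
Round 5 — checking thresholds:
  gobies: 2 of 2 neighbours ≥ 2, goes locally extinct.
  krill: 4 of 4 neighbours ≥ 4, goes locally extinct.
Round 6 — no new extinctions; cascade stops.

yes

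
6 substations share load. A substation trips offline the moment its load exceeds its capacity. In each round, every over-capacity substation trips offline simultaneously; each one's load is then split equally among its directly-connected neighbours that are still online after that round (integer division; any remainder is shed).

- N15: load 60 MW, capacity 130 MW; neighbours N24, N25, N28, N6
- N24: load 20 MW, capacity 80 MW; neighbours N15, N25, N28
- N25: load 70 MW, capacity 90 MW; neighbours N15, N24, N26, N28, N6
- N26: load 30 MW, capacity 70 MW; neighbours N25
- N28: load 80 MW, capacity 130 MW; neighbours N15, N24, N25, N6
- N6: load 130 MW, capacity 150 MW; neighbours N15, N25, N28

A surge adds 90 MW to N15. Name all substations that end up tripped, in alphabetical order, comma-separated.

Round 1 — N15 at 150 > 130. N15 trips offline.
  N15 sheds 150 MW to N24, N25, N28, N6: 37 each (2 lost).
    N24: 20+37 = 57 ≤ 80
    N25: 70+37 = 107 > 90
    N28: 80+37 = 117 ≤ 130
    N6: 130+37 = 167 > 150
Round 2 — N25, N6 trip offline.
  N25 sheds 107 MW to N24, N26, N28: 35 each (2 lost).
    N24: 57+35 = 92 > 80
    N26: 30+35 = 65 ≤ 70
    N28: 117+35 = 152 > 130
  N6 sheds 167 MW to N28: 167 each.
    N28: 152+167 = 319 > 130
Round 3 — N24, N28 trip offline.
  N24 sheds 92 MW: no online neighbours, lost.
  N28 sheds 319 MW: no online neighbours, lost.
No further trips.

N15, N24, N25, N28, N6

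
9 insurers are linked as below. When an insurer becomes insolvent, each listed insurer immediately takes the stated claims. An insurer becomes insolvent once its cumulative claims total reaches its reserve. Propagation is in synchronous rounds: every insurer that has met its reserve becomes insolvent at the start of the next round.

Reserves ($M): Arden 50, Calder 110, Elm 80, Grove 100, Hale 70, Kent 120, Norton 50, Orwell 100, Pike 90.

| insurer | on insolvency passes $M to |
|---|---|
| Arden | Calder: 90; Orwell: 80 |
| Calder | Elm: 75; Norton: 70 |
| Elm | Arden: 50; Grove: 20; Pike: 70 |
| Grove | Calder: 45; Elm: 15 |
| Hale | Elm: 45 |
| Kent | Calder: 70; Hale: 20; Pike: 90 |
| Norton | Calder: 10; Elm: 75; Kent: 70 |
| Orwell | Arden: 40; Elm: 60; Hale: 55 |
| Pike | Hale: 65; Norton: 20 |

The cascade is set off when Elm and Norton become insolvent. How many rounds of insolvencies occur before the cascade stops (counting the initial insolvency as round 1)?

2

Round 1 — Elm, Norton become insolvent (initial).
  Arden: +50 → 50 ≥ 50
  Calder: +10 → 10 < 110
  Grove: +20 → 20 < 100
  Kent: +70 → 70 < 120
  Pike: +70 → 70 < 90
Round 2 — Arden becomes insolvent.
  Calder: +90 → 100 < 110
  Orwell: +80 → 80 < 100
No further insolvencies.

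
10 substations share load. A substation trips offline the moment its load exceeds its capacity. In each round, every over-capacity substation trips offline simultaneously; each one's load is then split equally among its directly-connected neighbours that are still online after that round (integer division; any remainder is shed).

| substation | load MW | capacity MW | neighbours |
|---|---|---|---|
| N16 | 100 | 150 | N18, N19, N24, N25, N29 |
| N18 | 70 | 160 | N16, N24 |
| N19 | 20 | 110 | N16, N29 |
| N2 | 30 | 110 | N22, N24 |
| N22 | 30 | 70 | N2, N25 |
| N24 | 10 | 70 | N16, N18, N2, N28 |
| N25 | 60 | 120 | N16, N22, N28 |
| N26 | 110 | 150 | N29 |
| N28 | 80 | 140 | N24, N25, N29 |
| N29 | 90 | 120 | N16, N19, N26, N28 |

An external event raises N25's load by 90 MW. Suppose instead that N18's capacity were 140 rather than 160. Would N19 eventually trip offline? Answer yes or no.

no

With N18's capacity at 140:
Round 1 — N25 at 150 > 120. N25 trips offline.
  N25 sheds 150 MW to N16, N22, N28: 50 each.
    N16: 100+50 = 150 ≤ 150
    N22: 30+50 = 80 > 70
    N28: 80+50 = 130 ≤ 140
Round 2 — N22 trips offline.
  N22 sheds 80 MW to N2: 80 each.
    N2: 30+80 = 110 ≤ 110
No further trips.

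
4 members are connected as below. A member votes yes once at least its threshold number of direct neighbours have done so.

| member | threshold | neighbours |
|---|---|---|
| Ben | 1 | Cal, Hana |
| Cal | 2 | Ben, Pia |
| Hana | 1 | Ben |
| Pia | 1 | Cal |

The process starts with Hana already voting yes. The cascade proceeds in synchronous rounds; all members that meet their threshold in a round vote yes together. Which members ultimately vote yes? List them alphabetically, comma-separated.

Ben, Hana

Round 1 — Hana votes yes (initial).
Round 2 — checking thresholds:
  Ben: 1 of 2 neighbours ≥ 1, votes yes.
Round 3 — no new yes votes; cascade stops.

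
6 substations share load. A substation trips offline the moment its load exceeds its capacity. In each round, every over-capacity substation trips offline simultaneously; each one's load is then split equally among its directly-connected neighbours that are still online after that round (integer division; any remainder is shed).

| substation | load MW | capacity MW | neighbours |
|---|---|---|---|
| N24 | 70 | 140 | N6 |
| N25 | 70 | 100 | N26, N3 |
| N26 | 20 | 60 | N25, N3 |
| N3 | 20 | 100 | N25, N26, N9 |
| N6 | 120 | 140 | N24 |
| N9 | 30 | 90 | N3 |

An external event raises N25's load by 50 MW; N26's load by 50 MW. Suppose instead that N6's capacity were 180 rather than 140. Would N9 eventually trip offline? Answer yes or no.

yes

With N6's capacity at 180:
Round 1 — N25 at 120 > 100; N26 at 70 > 60. N25, N26 trip offline.
  N25 sheds 120 MW to N3: 120 each.
    N3: 20+120 = 140 > 100
  N26 sheds 70 MW to N3: 70 each.
    N3: 140+70 = 210 > 100
Round 2 — N3 trips offline.
  N3 sheds 210 MW to N9: 210 each.
    N9: 30+210 = 240 > 90
Round 3 — N9 trips offline.
  N9 sheds 240 MW: no online neighbours, lost.
No further trips.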